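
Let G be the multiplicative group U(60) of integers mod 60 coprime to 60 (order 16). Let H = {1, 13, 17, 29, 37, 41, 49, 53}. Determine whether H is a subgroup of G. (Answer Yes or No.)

Yes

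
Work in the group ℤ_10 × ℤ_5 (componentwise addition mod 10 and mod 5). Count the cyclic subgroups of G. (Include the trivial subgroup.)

A cyclic subgroup of order d is generated by each of its φ(d) elements of order d, so the cyclic subgroups of order d number (#elements of order d)/φ(d).
Cyclic subgroups by order — order 1: 1; order 2: 1; order 5: 6; order 10: 6.
Total: 14.

14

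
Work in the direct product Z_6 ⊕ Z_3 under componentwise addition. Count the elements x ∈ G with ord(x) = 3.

8

An element (a,b) has order lcm(ord(a), ord(b)); count pairs with lcm equal to 3.
Enumerating gives 8 such elements.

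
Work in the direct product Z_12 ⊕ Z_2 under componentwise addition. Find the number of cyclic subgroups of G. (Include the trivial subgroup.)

12

Group the elements of G by the cyclic subgroup they generate; each cyclic subgroup of order d accounts for φ(d) elements.
Cyclic subgroups by order — order 1: 1; order 2: 3; order 3: 1; order 4: 2; order 6: 3; order 12: 2.
Total: 12.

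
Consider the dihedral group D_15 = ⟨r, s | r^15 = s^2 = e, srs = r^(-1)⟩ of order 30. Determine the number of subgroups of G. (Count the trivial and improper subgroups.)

|G| = 30, so by Lagrange every subgroup order divides 30. Divisors: 1, 2, 3, 5, 6, 10, 15, 30.
Subgroups by order — order 1: 1; order 2: 15; order 3: 1; order 5: 1; order 6: 5; order 10: 3; order 15: 1; order 30: 1.
Total: 1 + 15 + 1 + 1 + 5 + 3 + 1 + 1 = 28.

28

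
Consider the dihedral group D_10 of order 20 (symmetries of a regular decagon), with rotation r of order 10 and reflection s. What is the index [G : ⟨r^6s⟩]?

10

|⟨r^6s⟩| = 2 and |G| = 20.
By Lagrange, [G : H] = |G|/|H| = 20/2 = 10.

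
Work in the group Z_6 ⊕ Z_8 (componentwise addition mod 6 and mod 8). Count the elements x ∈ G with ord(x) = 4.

4

An element (a,b) has order lcm(ord(a), ord(b)); count pairs with lcm equal to 4.
Enumerating gives 4 such elements.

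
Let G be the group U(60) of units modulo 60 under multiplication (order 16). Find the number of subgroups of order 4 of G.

11

|G| = 16 and 4 | 16, so subgroups of order 4 are possible by Lagrange.
The subgroups of order 4 are: {1, 11, 19, 29}; {1, 11, 31, 41}; {1, 11, 49, 59}; {1, 13, 37, 49}; … (11 in all).
So G has 11 subgroups of order 4.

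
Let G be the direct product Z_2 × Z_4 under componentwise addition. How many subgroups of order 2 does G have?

|G| = 8 and 2 | 8, so subgroups of order 2 are possible by Lagrange.
The subgroups of order 2 are: {(0,0), (0,2)}; {(0,0), (1,0)}; {(0,0), (1,2)}.
So G has 3 subgroups of order 2.

3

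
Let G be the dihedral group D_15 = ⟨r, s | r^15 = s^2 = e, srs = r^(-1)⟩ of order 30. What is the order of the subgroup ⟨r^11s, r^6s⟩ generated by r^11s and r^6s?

6

|⟨r^11s⟩| = 2 and |⟨r^6s⟩| = 2, so |H| is a multiple of lcm(2, 2) = 2 and divides |G| = 30.
Closing under the operation: H = {e, r^5, r^10, rs, r^6s, r^11s}, so |H| = 6.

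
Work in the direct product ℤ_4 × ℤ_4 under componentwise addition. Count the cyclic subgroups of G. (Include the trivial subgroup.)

10

Group the elements of G by the cyclic subgroup they generate; each cyclic subgroup of order d accounts for φ(d) elements.
Cyclic subgroups by order — order 1: 1; order 2: 3; order 4: 6.
Total: 10.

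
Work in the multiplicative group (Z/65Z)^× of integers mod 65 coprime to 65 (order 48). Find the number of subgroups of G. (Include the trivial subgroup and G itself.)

|G| = 48, so by Lagrange every subgroup order divides 48. Divisors: 1, 2, 3, 4, 6, 8, 12, 16, 24, 48.
Subgroups by order — order 1: 1; order 2: 3; order 3: 1; order 4: 7; order 6: 3; order 8: 3; order 12: 7; order 16: 1; order 24: 3; order 48: 1.
Total: 1 + 3 + 1 + 7 + 3 + 3 + 7 + 1 + 3 + 1 = 30.

30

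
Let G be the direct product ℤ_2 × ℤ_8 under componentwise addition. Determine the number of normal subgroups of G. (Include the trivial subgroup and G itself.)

G is abelian, so every subgroup is normal.
G has 11 subgroups in total, hence 11 normal subgroups.

11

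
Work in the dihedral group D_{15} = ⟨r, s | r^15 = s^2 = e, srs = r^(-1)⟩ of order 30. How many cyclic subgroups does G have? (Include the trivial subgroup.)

19

A cyclic subgroup of order d is generated by each of its φ(d) elements of order d, so the cyclic subgroups of order d number (#elements of order d)/φ(d).
Cyclic subgroups by order — order 1: 1; order 2: 15; order 3: 1; order 5: 1; order 15: 1.
Total: 19.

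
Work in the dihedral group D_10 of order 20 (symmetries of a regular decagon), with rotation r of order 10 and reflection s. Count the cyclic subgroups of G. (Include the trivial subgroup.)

14

Group the elements of G by the cyclic subgroup they generate; each cyclic subgroup of order d accounts for φ(d) elements.
Cyclic subgroups by order — order 1: 1; order 2: 11; order 5: 1; order 10: 1.
Total: 14.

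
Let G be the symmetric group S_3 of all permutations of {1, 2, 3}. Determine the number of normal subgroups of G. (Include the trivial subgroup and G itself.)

G has 6 subgroups. Checking conjugation-invariance by order — order 1: 1/1 normal; order 2: 0/3 normal; order 3: 1/1 normal; order 6: 1/1 normal.
Total normal subgroups: 3.

3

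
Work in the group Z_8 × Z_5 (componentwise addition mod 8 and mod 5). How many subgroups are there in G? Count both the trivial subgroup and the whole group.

8

|G| = 40, so by Lagrange every subgroup order divides 40. Divisors: 1, 2, 4, 5, 8, 10, 20, 40.
Subgroups by order — order 1: 1; order 2: 1; order 4: 1; order 5: 1; order 8: 1; order 10: 1; order 20: 1; order 40: 1.
Total: 1 + 1 + 1 + 1 + 1 + 1 + 1 + 1 = 8.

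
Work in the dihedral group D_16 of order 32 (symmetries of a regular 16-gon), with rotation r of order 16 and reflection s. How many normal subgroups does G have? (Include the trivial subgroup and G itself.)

8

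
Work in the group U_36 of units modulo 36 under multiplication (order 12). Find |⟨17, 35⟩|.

4

|⟨17⟩| = 2 and |⟨35⟩| = 2, so |H| is a multiple of lcm(2, 2) = 2 and divides |G| = 12.
Closing under the operation: H = {1, 17, 19, 35}, so |H| = 4.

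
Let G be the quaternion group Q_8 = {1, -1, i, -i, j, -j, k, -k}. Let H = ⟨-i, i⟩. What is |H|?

4

|⟨-i⟩| = 4 and |⟨i⟩| = 4, so |H| is a multiple of lcm(4, 4) = 4 and divides |G| = 8.
Closing under the operation: H = {1, -1, i, -i}, so |H| = 4.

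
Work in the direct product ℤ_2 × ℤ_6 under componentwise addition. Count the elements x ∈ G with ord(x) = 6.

6

An element (a,b) has order lcm(ord(a), ord(b)); count pairs with lcm equal to 6.
Enumerating gives 6 such elements.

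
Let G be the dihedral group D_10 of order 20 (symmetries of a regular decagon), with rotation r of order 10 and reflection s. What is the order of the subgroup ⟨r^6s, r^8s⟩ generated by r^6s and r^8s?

10

|⟨r^6s⟩| = 2 and |⟨r^8s⟩| = 2, so |H| is a multiple of lcm(2, 2) = 2 and divides |G| = 20.
Closing under the operation: H = {e, r^2, r^4, r^6, r^8, s, r^2s, r^4s, r^6s, r^8s}, so |H| = 10.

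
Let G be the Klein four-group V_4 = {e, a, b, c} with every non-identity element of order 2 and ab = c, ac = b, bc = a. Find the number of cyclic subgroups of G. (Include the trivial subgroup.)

Group the elements of G by the cyclic subgroup they generate; each cyclic subgroup of order d accounts for φ(d) elements.
Cyclic subgroups by order — order 1: 1; order 2: 3.
Total: 4.

4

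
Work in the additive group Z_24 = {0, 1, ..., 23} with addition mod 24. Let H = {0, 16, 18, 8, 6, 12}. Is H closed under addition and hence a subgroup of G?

Closure fails: 16 + 18 = 10 ∉ H. So H is not a subgroup.

No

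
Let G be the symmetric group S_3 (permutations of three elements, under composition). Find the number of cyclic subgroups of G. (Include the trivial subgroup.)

Group the elements of G by the cyclic subgroup they generate; each cyclic subgroup of order d accounts for φ(d) elements.
Cyclic subgroups by order — order 1: 1; order 2: 3; order 3: 1.
Total: 5.

5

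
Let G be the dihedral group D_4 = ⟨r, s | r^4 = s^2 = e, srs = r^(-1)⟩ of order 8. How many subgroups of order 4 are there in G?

|G| = 8 and 4 | 8, so subgroups of order 4 are possible by Lagrange.
The subgroups of order 4 are: {e, r, r^2, r^3}; {e, r^2, s, r^2s}; {e, r^2, rs, r^3s}.
So G has 3 subgroups of order 4.

3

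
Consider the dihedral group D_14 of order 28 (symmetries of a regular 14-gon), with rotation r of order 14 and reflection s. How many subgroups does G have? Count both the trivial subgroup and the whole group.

|G| = 28, so by Lagrange every subgroup order divides 28. Divisors: 1, 2, 4, 7, 14, 28.
Subgroups by order — order 1: 1; order 2: 15; order 4: 7; order 7: 1; order 14: 3; order 28: 1.
Total: 1 + 15 + 7 + 1 + 3 + 1 = 28.

28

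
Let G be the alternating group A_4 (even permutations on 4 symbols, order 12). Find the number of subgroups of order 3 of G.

4

|G| = 12 and 3 | 12, so subgroups of order 3 are possible by Lagrange.
The subgroups of order 3 are: {e, (1 2 3), (1 3 2)}; {e, (1 2 4), (1 4 2)}; {e, (1 3 4), (1 4 3)}; {e, (2 3 4), (2 4 3)}.
So G has 4 subgroups of order 3.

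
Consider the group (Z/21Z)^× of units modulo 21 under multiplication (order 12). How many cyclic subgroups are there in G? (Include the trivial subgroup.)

8

A cyclic subgroup of order d is generated by each of its φ(d) elements of order d, so the cyclic subgroups of order d number (#elements of order d)/φ(d).
Cyclic subgroups by order — order 1: 1; order 2: 3; order 3: 1; order 6: 3.
Total: 8.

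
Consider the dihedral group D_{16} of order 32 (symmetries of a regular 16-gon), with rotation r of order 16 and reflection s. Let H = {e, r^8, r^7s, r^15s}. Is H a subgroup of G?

Yes

|H| = 4 divides |G| = 32, consistent with Lagrange.
H contains the identity, every element's inverse is in H, and H is closed under ·: it is a subgroup.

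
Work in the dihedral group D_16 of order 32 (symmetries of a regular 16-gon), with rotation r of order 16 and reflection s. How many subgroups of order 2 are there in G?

17

|G| = 32 and 2 | 32, so subgroups of order 2 are possible by Lagrange.
The subgroups of order 2 are: {e, r^10s}; {e, r^11s}; {e, r^12s}; {e, r^13s}; … (17 in all).
So G has 17 subgroups of order 2.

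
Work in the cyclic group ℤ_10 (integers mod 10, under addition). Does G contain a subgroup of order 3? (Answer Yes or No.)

3 does not divide |G| = 10, so by Lagrange no subgroup of order 3 exists.

No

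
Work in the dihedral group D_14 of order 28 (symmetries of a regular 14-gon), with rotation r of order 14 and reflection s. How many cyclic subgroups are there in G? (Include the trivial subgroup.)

Group the elements of G by the cyclic subgroup they generate; each cyclic subgroup of order d accounts for φ(d) elements.
Cyclic subgroups by order — order 1: 1; order 2: 15; order 7: 1; order 14: 1.
Total: 18.

18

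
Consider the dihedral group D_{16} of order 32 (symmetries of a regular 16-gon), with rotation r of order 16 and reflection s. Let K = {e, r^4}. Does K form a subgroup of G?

r^4 ∈ K but its inverse r^12 ∉ K, so K is not a subgroup.

No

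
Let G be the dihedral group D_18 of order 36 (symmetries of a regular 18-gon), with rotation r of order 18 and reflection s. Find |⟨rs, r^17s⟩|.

|⟨rs⟩| = 2 and |⟨r^17s⟩| = 2, so |H| is a multiple of lcm(2, 2) = 2 and divides |G| = 36.
Closing under the operation: H = {e, r^2, r^4, r^6, r^8, r^10, r^12, r^14, r^16, rs, r^3s, r^5s, r^7s, r^9s, r^11s, r^13s, r^15s, r^17s}, so |H| = 18.

18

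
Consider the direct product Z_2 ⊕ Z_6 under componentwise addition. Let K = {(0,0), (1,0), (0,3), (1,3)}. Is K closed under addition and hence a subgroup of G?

|K| = 4 divides |G| = 12, consistent with Lagrange.
K contains the identity, every element's inverse is in K, and K is closed under +: it is a subgroup.

Yes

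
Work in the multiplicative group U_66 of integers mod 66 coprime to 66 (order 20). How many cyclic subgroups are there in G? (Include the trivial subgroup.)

A cyclic subgroup of order d is generated by each of its φ(d) elements of order d, so the cyclic subgroups of order d number (#elements of order d)/φ(d).
Cyclic subgroups by order — order 1: 1; order 2: 3; order 5: 1; order 10: 3.
Total: 8.

8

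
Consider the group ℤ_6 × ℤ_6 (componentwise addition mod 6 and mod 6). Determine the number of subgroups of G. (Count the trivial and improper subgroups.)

30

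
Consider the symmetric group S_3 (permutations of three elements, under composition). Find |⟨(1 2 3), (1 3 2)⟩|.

3

|⟨(1 2 3)⟩| = 3 and |⟨(1 3 2)⟩| = 3, so |H| is a multiple of lcm(3, 3) = 3 and divides |G| = 6.
Closing under the operation: H = {e, (1 2 3), (1 3 2)}, so |H| = 3.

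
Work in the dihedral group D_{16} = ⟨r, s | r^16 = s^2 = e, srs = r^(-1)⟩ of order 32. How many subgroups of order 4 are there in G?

|G| = 32 and 4 | 32, so subgroups of order 4 are possible by Lagrange.
The subgroups of order 4 are: {e, r^8, r^2s, r^10s}; {e, r^8, r^3s, r^11s}; {e, r^4, r^8, r^12}; {e, r^8, r^4s, r^12s}; … (9 in all).
So G has 9 subgroups of order 4.

9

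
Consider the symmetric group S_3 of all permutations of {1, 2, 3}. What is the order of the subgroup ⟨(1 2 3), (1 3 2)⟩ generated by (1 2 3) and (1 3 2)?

|⟨(1 2 3)⟩| = 3 and |⟨(1 3 2)⟩| = 3, so |H| is a multiple of lcm(3, 3) = 3 and divides |G| = 6.
Closing under the operation: H = {e, (1 2 3), (1 3 2)}, so |H| = 3.

3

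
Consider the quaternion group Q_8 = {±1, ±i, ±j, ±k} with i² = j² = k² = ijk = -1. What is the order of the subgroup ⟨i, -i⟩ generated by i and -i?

4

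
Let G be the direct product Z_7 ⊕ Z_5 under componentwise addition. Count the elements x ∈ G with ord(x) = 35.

An element (a,b) has order lcm(ord(a), ord(b)); count pairs with lcm equal to 35.
Enumerating gives 24 such elements.

24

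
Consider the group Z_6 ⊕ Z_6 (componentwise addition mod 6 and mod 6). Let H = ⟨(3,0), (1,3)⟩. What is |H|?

12

|⟨(3,0)⟩| = 2 and |⟨(1,3)⟩| = 6, so |H| is a multiple of lcm(2, 6) = 6 and divides |G| = 36.
Closing under the operation: H = {(0,0), (0,3), (1,0), (1,3), (2,0), (2,3), (3,0), (3,3), (4,0), (4,3), (5,0), (5,3)}, so |H| = 12.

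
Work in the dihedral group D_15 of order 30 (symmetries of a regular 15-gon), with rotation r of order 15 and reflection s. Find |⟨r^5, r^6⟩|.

15

|⟨r^5⟩| = 3 and |⟨r^6⟩| = 5, so |H| is a multiple of lcm(3, 5) = 15 and divides |G| = 30.
Closing under the operation: H = {e, r, r^2, r^3, r^4, r^5, r^6, r^7, r^8, r^9, r^10, r^11, r^12, r^13, r^14}, so |H| = 15.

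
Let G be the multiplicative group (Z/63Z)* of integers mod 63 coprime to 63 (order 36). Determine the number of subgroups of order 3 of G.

|G| = 36 and 3 | 36, so subgroups of order 3 are possible by Lagrange.
The subgroups of order 3 are: {1, 4, 16}; {1, 22, 43}; {1, 25, 58}; {1, 37, 46}.
So G has 4 subgroups of order 3.

4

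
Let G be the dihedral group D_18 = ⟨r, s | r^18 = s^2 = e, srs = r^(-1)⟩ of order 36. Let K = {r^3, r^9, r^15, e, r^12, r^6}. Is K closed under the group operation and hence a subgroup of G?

|K| = 6 divides |G| = 36, consistent with Lagrange.
K contains the identity, every element's inverse is in K, and K is closed under ·: it is a subgroup.
In fact K = ⟨r^15⟩.

Yes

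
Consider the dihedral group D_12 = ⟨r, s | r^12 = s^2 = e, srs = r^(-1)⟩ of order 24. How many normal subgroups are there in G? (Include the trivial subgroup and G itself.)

G has 34 subgroups. Checking conjugation-invariance by order — order 1: 1/1 normal; order 2: 1/13 normal; order 3: 1/1 normal; order 4: 1/7 normal; order 6: 1/5 normal; order 8: 0/3 normal; order 12: 3/3 normal; order 24: 1/1 normal.
Total normal subgroups: 9.

9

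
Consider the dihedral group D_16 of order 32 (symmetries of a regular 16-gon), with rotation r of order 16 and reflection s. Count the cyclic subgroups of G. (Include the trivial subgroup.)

21

Group the elements of G by the cyclic subgroup they generate; each cyclic subgroup of order d accounts for φ(d) elements.
Cyclic subgroups by order — order 1: 1; order 2: 17; order 4: 1; order 8: 1; order 16: 1.
Total: 21.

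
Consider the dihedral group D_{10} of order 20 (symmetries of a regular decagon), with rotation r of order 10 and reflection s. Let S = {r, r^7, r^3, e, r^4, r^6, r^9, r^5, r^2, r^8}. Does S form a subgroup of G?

Yes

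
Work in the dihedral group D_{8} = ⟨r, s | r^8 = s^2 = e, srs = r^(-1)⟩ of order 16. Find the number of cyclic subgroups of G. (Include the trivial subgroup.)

12

A cyclic subgroup of order d is generated by each of its φ(d) elements of order d, so the cyclic subgroups of order d number (#elements of order d)/φ(d).
Cyclic subgroups by order — order 1: 1; order 2: 9; order 4: 1; order 8: 1.
Total: 12.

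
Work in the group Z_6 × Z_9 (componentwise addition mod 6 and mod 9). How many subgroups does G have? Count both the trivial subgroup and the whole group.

20

|G| = 54, so by Lagrange every subgroup order divides 54. Divisors: 1, 2, 3, 6, 9, 18, 27, 54.
Subgroups by order — order 1: 1; order 2: 1; order 3: 4; order 6: 4; order 9: 4; order 18: 4; order 27: 1; order 54: 1.
Total: 1 + 1 + 4 + 4 + 4 + 4 + 1 + 1 = 20.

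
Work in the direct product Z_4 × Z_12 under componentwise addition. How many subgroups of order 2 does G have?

|G| = 48 and 2 | 48, so subgroups of order 2 are possible by Lagrange.
The subgroups of order 2 are: {(0,0), (0,6)}; {(0,0), (2,0)}; {(0,0), (2,6)}.
So G has 3 subgroups of order 2.

3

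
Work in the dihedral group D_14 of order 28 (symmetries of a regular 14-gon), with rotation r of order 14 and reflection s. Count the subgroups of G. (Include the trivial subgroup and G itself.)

|G| = 28, so by Lagrange every subgroup order divides 28. Divisors: 1, 2, 4, 7, 14, 28.
Subgroups by order — order 1: 1; order 2: 15; order 4: 7; order 7: 1; order 14: 3; order 28: 1.
Total: 1 + 15 + 7 + 1 + 3 + 1 = 28.

28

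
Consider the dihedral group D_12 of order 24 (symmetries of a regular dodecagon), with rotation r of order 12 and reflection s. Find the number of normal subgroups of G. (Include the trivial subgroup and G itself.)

9

G has 34 subgroups. Checking conjugation-invariance by order — order 1: 1/1 normal; order 2: 1/13 normal; order 3: 1/1 normal; order 4: 1/7 normal; order 6: 1/5 normal; order 8: 0/3 normal; order 12: 3/3 normal; order 24: 1/1 normal.
Total normal subgroups: 9.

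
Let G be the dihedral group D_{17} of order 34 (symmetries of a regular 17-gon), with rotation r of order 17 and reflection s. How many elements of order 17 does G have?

16

Enumerating element orders in G gives 16 elements of order 17.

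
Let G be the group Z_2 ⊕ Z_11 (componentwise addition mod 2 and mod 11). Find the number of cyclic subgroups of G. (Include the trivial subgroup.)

4

Group the elements of G by the cyclic subgroup they generate; each cyclic subgroup of order d accounts for φ(d) elements.
Cyclic subgroups by order — order 1: 1; order 2: 1; order 11: 1; order 22: 1.
Total: 4.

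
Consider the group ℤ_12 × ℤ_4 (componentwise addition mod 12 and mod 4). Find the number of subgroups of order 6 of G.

3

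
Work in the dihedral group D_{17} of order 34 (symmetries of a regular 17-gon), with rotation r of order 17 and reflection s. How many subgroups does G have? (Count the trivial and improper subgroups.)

20

|G| = 34, so by Lagrange every subgroup order divides 34. Divisors: 1, 2, 17, 34.
Subgroups by order — order 1: 1; order 2: 17; order 17: 1; order 34: 1.
Total: 1 + 17 + 1 + 1 = 20.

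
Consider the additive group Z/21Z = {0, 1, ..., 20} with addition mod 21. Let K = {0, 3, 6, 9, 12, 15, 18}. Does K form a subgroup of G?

|K| = 7 divides |G| = 21, consistent with Lagrange.
K contains the identity, every element's inverse is in K, and K is closed under +: it is a subgroup.
In fact K = ⟨18⟩.

Yes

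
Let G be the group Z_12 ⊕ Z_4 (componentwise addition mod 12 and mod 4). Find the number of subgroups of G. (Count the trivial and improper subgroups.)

|G| = 48, so by Lagrange every subgroup order divides 48. Divisors: 1, 2, 3, 4, 6, 8, 12, 16, 24, 48.
Subgroups by order — order 1: 1; order 2: 3; order 3: 1; order 4: 7; order 6: 3; order 8: 3; order 12: 7; order 16: 1; order 24: 3; order 48: 1.
Total: 1 + 3 + 1 + 7 + 3 + 3 + 7 + 1 + 3 + 1 = 30.

30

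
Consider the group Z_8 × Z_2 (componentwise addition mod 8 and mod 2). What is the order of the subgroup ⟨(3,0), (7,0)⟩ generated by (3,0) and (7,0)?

8

|⟨(3,0)⟩| = 8 and |⟨(7,0)⟩| = 8, so |H| is a multiple of lcm(8, 8) = 8 and divides |G| = 16.
Closing under the operation: H = {(0,0), (1,0), (2,0), (3,0), (4,0), (5,0), (6,0), (7,0)}, so |H| = 8.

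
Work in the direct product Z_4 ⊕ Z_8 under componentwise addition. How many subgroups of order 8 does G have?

|G| = 32 and 8 | 32, so subgroups of order 8 are possible by Lagrange.
The subgroups of order 8 are: {(0,0), (0,1), (0,2), (0,3), (0,4), (0,5), (0,6), (0,7)}; {(0,0), (0,2), (0,4), (0,6), (2,0), (2,2), (2,4), (2,6)}; {(0,0), (0,2), (0,4), (0,6), (2,1), (2,3), (2,5), (2,7)}; {(0,0), (0,4), (1,0), (1,4), (2,0), (2,4), (3,0), (3,4)}; … (7 in all).
So G has 7 subgroups of order 8.

7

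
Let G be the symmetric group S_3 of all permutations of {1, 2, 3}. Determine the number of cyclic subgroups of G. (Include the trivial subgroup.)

5

A cyclic subgroup of order d is generated by each of its φ(d) elements of order d, so the cyclic subgroups of order d number (#elements of order d)/φ(d).
Cyclic subgroups by order — order 1: 1; order 2: 3; order 3: 1.
Total: 5.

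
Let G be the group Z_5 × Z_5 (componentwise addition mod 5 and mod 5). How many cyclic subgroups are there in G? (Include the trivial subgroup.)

7

Each element a generates a cyclic subgroup ⟨a⟩; distinct elements may generate the same one (a cyclic group of order d has φ(d) generators).
Cyclic subgroups by order — order 1: 1; order 5: 6.
Total: 7.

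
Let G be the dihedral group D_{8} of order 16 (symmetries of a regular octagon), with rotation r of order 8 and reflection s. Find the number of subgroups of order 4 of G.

5

|G| = 16 and 4 | 16, so subgroups of order 4 are possible by Lagrange.
The subgroups of order 4 are: {e, r^2, r^4, r^6}; {e, r^4, r^2s, r^6s}; {e, r^4, r^3s, r^7s}; {e, r^4, s, r^4s}; … (5 in all).
So G has 5 subgroups of order 4.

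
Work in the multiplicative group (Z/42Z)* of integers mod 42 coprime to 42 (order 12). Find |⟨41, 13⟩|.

4

|⟨41⟩| = 2 and |⟨13⟩| = 2, so |H| is a multiple of lcm(2, 2) = 2 and divides |G| = 12.
Closing under the operation: H = {1, 13, 29, 41}, so |H| = 4.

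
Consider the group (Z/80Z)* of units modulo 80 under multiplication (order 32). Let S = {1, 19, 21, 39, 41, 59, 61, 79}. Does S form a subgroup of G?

|S| = 8 divides |G| = 32, consistent with Lagrange.
S contains the identity, every element's inverse is in S, and S is closed under ·: it is a subgroup.

Yes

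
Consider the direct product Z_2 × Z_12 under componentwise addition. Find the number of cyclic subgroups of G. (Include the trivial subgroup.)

12

A cyclic subgroup of order d is generated by each of its φ(d) elements of order d, so the cyclic subgroups of order d number (#elements of order d)/φ(d).
Cyclic subgroups by order — order 1: 1; order 2: 3; order 3: 1; order 4: 2; order 6: 3; order 12: 2.
Total: 12.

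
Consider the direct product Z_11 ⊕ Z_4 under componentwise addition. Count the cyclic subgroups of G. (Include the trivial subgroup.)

Group the elements of G by the cyclic subgroup they generate; each cyclic subgroup of order d accounts for φ(d) elements.
Cyclic subgroups by order — order 1: 1; order 2: 1; order 4: 1; order 11: 1; order 22: 1; order 44: 1.
Total: 6.

6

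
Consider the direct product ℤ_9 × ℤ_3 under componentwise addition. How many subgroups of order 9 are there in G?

4

|G| = 27 and 9 | 27, so subgroups of order 9 are possible by Lagrange.
The subgroups of order 9 are: {(0,0), (0,1), (0,2), (3,0), (3,1), (3,2), (6,0), (6,1), (6,2)}; {(0,0), (1,0), (2,0), (3,0), (4,0), (5,0), (6,0), (7,0), (8,0)}; {(0,0), (1,1), (2,2), (3,0), (4,1), (5,2), (6,0), (7,1), (8,2)}; {(0,0), (1,2), (2,1), (3,0), (4,2), (5,1), (6,0), (7,2), (8,1)}.
So G has 4 subgroups of order 9.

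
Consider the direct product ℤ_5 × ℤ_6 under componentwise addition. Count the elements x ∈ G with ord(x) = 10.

4

An element (a,b) has order lcm(ord(a), ord(b)); count pairs with lcm equal to 10.
Enumerating gives 4 such elements.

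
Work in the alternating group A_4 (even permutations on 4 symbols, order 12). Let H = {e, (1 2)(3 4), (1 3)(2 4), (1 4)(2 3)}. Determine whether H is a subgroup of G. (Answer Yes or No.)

|H| = 4 divides |G| = 12, consistent with Lagrange.
H contains the identity, every element's inverse is in H, and H is closed under ∘: it is a subgroup.

Yes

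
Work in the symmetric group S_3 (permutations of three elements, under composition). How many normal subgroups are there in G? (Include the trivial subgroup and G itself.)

3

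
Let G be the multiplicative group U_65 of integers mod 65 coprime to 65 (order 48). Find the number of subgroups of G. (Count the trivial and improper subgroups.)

30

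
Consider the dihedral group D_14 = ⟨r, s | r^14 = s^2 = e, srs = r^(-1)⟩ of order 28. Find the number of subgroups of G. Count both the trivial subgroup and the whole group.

|G| = 28, so by Lagrange every subgroup order divides 28. Divisors: 1, 2, 4, 7, 14, 28.
Subgroups by order — order 1: 1; order 2: 15; order 4: 7; order 7: 1; order 14: 3; order 28: 1.
Total: 1 + 15 + 7 + 1 + 3 + 1 = 28.

28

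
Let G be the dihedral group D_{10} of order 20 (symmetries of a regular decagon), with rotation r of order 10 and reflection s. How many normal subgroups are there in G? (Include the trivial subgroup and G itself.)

G has 22 subgroups. Checking conjugation-invariance by order — order 1: 1/1 normal; order 2: 1/11 normal; order 4: 0/5 normal; order 5: 1/1 normal; order 10: 3/3 normal; order 20: 1/1 normal.
Total normal subgroups: 7.

7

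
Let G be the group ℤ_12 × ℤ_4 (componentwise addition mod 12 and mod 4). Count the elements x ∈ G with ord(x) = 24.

0

An element (a,b) has order lcm(ord(a), ord(b)); count pairs with lcm equal to 24.
Enumerating gives 0 such elements.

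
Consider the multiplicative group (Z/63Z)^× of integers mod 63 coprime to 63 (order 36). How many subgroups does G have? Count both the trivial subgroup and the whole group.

30

|G| = 36, so by Lagrange every subgroup order divides 36. Divisors: 1, 2, 3, 4, 6, 9, 12, 18, 36.
Subgroups by order — order 1: 1; order 2: 3; order 3: 4; order 4: 1; order 6: 12; order 9: 1; order 12: 4; order 18: 3; order 36: 1.
Total: 1 + 3 + 4 + 1 + 12 + 1 + 4 + 3 + 1 = 30.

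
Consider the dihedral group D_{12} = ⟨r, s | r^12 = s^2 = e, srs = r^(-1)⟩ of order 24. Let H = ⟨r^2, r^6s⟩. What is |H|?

12

|⟨r^2⟩| = 6 and |⟨r^6s⟩| = 2, so |H| is a multiple of lcm(6, 2) = 6 and divides |G| = 24.
Closing under the operation: H = {e, r^2, r^4, r^6, r^8, r^10, s, r^2s, r^4s, r^6s, r^8s, r^10s}, so |H| = 12.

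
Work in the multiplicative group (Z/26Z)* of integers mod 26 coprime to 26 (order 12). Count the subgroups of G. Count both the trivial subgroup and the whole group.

6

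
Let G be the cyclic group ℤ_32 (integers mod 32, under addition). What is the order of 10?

16

In ℤ_32, the order of an element a is n/gcd(a, n).
gcd(10, 32) = 2, so |⟨10⟩| = 32/2 = 16.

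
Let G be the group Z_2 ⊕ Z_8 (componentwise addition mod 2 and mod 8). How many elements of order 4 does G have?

An element (a,b) has order lcm(ord(a), ord(b)); count pairs with lcm equal to 4.
Enumerating gives 4 such elements.

4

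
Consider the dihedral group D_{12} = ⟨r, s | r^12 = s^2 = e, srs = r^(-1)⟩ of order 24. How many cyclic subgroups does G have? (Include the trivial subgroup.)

18

Each element a generates a cyclic subgroup ⟨a⟩; distinct elements may generate the same one (a cyclic group of order d has φ(d) generators).
Cyclic subgroups by order — order 1: 1; order 2: 13; order 3: 1; order 4: 1; order 6: 1; order 12: 1.
Total: 18.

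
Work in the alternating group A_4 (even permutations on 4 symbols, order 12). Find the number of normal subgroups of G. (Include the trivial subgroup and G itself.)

G has 10 subgroups. Checking conjugation-invariance by order — order 1: 1/1 normal; order 2: 0/3 normal; order 3: 0/4 normal; order 4: 1/1 normal; order 12: 1/1 normal.
Total normal subgroups: 3.

3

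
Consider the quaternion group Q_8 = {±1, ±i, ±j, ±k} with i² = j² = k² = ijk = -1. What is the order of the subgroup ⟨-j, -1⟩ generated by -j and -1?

4

|⟨-j⟩| = 4 and |⟨-1⟩| = 2, so |H| is a multiple of lcm(4, 2) = 4 and divides |G| = 8.
Closing under the operation: H = {1, -1, j, -j}, so |H| = 4.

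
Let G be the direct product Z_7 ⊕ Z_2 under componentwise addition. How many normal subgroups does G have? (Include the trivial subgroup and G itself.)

G is abelian, so every subgroup is normal.
G has 4 subgroups in total, hence 4 normal subgroups.

4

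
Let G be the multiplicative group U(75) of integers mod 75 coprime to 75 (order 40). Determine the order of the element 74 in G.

Compute successive powers of 74 mod 75: 74, 1; 74^2 ≡ 1 (mod 75).
So |⟨74⟩| = 2.

2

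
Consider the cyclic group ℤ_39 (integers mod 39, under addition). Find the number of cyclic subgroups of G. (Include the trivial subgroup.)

4

Group the elements of G by the cyclic subgroup they generate; each cyclic subgroup of order d accounts for φ(d) elements.
Cyclic subgroups by order — order 1: 1; order 3: 1; order 13: 1; order 39: 1.
Total: 4.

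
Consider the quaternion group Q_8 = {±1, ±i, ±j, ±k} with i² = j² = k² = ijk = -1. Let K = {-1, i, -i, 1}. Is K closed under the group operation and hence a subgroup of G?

Yes

|K| = 4 divides |G| = 8, consistent with Lagrange.
K contains the identity, every element's inverse is in K, and K is closed under ·: it is a subgroup.
In fact K = ⟨-i⟩.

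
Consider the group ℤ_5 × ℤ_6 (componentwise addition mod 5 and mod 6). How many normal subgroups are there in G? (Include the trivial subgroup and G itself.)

8

G is abelian, so every subgroup is normal.
G has 8 subgroups in total, hence 8 normal subgroups.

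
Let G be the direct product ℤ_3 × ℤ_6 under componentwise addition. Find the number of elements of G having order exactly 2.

An element (a,b) has order lcm(ord(a), ord(b)); count pairs with lcm equal to 2.
Enumerating gives 1 such elements.

1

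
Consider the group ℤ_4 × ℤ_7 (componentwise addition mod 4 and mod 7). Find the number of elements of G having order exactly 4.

2

An element (a,b) has order lcm(ord(a), ord(b)); count pairs with lcm equal to 4.
Enumerating gives 2 such elements.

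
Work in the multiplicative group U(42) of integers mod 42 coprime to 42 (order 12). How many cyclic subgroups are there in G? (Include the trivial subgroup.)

A cyclic subgroup of order d is generated by each of its φ(d) elements of order d, so the cyclic subgroups of order d number (#elements of order d)/φ(d).
Cyclic subgroups by order — order 1: 1; order 2: 3; order 3: 1; order 6: 3.
Total: 8.

8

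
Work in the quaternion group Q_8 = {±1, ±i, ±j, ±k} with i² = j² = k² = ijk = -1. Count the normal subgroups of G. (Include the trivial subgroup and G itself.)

6

G has 6 subgroups. Checking conjugation-invariance by order — order 1: 1/1 normal; order 2: 1/1 normal; order 4: 3/3 normal; order 8: 1/1 normal.
Total normal subgroups: 6.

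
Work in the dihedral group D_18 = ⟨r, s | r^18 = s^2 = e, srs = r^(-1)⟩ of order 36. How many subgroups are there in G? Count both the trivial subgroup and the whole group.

45

|G| = 36, so by Lagrange every subgroup order divides 36. Divisors: 1, 2, 3, 4, 6, 9, 12, 18, 36.
Subgroups by order — order 1: 1; order 2: 19; order 3: 1; order 4: 9; order 6: 7; order 9: 1; order 12: 3; order 18: 3; order 36: 1.
Total: 1 + 19 + 1 + 9 + 7 + 1 + 3 + 3 + 1 = 45.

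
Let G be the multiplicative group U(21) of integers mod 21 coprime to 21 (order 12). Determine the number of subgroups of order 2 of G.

3

|G| = 12 and 2 | 12, so subgroups of order 2 are possible by Lagrange.
The subgroups of order 2 are: {1, 13}; {1, 20}; {1, 8}.
So G has 3 subgroups of order 2.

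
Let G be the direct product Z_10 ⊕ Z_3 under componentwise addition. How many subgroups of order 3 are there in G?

|G| = 30 and 3 | 30, so subgroups of order 3 are possible by Lagrange.
The subgroups of order 3 are: {(0,0), (0,1), (0,2)}.
So G has 1 subgroup of order 3.

1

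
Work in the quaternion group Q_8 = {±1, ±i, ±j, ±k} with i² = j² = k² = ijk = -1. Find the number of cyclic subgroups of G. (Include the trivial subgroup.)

A cyclic subgroup of order d is generated by each of its φ(d) elements of order d, so the cyclic subgroups of order d number (#elements of order d)/φ(d).
Cyclic subgroups by order — order 1: 1; order 2: 1; order 4: 3.
Total: 5.

5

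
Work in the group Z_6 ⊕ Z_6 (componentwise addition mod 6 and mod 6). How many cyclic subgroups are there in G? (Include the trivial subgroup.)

20

Each element a generates a cyclic subgroup ⟨a⟩; distinct elements may generate the same one (a cyclic group of order d has φ(d) generators).
Cyclic subgroups by order — order 1: 1; order 2: 3; order 3: 4; order 6: 12.
Total: 20.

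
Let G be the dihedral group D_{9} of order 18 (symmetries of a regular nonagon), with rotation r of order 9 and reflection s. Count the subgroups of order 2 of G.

9

|G| = 18 and 2 | 18, so subgroups of order 2 are possible by Lagrange.
The subgroups of order 2 are: {e, r^2s}; {e, r^3s}; {e, r^4s}; {e, r^5s}; … (9 in all).
So G has 9 subgroups of order 2.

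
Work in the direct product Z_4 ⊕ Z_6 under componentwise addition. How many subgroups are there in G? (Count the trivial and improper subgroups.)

|G| = 24, so by Lagrange every subgroup order divides 24. Divisors: 1, 2, 3, 4, 6, 8, 12, 24.
Subgroups by order — order 1: 1; order 2: 3; order 3: 1; order 4: 3; order 6: 3; order 8: 1; order 12: 3; order 24: 1.
Total: 1 + 3 + 1 + 3 + 3 + 1 + 3 + 1 = 16.

16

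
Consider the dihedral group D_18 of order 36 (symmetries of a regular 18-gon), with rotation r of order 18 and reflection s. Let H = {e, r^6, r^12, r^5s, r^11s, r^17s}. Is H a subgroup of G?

Yes

|H| = 6 divides |G| = 36, consistent with Lagrange.
H contains the identity, every element's inverse is in H, and H is closed under ·: it is a subgroup.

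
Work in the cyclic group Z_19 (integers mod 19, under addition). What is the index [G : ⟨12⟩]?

1

|⟨12⟩| = 19 and |G| = 19.
By Lagrange, [G : H] = |G|/|H| = 19/19 = 1.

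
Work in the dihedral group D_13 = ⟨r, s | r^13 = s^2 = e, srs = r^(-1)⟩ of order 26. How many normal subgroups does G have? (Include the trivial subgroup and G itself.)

G has 16 subgroups. Checking conjugation-invariance by order — order 1: 1/1 normal; order 2: 0/13 normal; order 13: 1/1 normal; order 26: 1/1 normal.
Total normal subgroups: 3.

3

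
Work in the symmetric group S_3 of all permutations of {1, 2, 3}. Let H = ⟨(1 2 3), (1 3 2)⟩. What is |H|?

|⟨(1 2 3)⟩| = 3 and |⟨(1 3 2)⟩| = 3, so |H| is a multiple of lcm(3, 3) = 3 and divides |G| = 6.
Closing under the operation: H = {e, (1 2 3), (1 3 2)}, so |H| = 3.

3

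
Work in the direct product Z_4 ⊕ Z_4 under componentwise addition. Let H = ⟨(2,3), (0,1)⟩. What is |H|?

|⟨(2,3)⟩| = 4 and |⟨(0,1)⟩| = 4, so |H| is a multiple of lcm(4, 4) = 4 and divides |G| = 16.
Closing under the operation: H = {(0,0), (0,1), (0,2), (0,3), (2,0), (2,1), (2,2), (2,3)}, so |H| = 8.

8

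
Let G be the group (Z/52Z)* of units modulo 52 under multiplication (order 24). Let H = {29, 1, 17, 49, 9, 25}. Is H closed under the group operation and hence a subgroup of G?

Yes

|H| = 6 divides |G| = 24, consistent with Lagrange.
H contains the identity, every element's inverse is in H, and H is closed under ·: it is a subgroup.
In fact H = ⟨17⟩.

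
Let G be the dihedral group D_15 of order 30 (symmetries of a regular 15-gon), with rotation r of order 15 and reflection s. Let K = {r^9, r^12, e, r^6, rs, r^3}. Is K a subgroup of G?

No

Closure fails: r^9 · rs = r^10s ∉ K. So K is not a subgroup.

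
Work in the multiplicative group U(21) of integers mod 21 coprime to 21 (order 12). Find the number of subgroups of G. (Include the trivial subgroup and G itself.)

|G| = 12, so by Lagrange every subgroup order divides 12. Divisors: 1, 2, 3, 4, 6, 12.
Subgroups by order — order 1: 1; order 2: 3; order 3: 1; order 4: 1; order 6: 3; order 12: 1.
Total: 1 + 3 + 1 + 1 + 3 + 1 = 10.

10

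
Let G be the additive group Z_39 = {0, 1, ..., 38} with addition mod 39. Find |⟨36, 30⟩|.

13

|⟨36⟩| = 13 and |⟨30⟩| = 13, so |H| is a multiple of lcm(13, 13) = 13 and divides |G| = 39.
Closing under the operation: H = {0, 3, 6, 9, 12, 15, 18, 21, 24, 27, 30, 33, 36}, so |H| = 13.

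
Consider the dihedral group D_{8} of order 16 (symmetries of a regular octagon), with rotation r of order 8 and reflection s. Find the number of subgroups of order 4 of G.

|G| = 16 and 4 | 16, so subgroups of order 4 are possible by Lagrange.
The subgroups of order 4 are: {e, r^2, r^4, r^6}; {e, r^4, r^2s, r^6s}; {e, r^4, r^3s, r^7s}; {e, r^4, s, r^4s}; … (5 in all).
So G has 5 subgroups of order 4.

5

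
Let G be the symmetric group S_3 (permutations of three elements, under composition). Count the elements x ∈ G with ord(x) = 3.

2

The elements of order 3 are: (1 2 3), (1 3 2).
That's 2.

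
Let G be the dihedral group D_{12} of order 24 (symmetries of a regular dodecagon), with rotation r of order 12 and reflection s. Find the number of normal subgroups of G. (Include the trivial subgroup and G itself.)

G has 34 subgroups. Checking conjugation-invariance by order — order 1: 1/1 normal; order 2: 1/13 normal; order 3: 1/1 normal; order 4: 1/7 normal; order 6: 1/5 normal; order 8: 0/3 normal; order 12: 3/3 normal; order 24: 1/1 normal.
Total normal subgroups: 9.

9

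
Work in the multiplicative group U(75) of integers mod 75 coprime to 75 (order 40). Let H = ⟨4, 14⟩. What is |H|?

20

|⟨4⟩| = 10 and |⟨14⟩| = 10, so |H| is a multiple of lcm(10, 10) = 10 and divides |G| = 40.
Closing under the operation: H = {1, 4, 11, 14, 16, 19, 26, 29, 31, 34, 41, 44, 46, 49, 56, 59, 61, 64, 71, 74}, so |H| = 20.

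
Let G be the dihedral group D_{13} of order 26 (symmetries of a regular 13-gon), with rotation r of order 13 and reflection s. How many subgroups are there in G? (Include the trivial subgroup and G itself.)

16

|G| = 26, so by Lagrange every subgroup order divides 26. Divisors: 1, 2, 13, 26.
Subgroups by order — order 1: 1; order 2: 13; order 13: 1; order 26: 1.
Total: 1 + 13 + 1 + 1 = 16.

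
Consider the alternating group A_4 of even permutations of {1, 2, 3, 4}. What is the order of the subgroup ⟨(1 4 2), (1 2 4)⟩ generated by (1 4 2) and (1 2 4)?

3

|⟨(1 4 2)⟩| = 3 and |⟨(1 2 4)⟩| = 3, so |H| is a multiple of lcm(3, 3) = 3 and divides |G| = 12.
Closing under the operation: H = {e, (1 2 4), (1 4 2)}, so |H| = 3.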